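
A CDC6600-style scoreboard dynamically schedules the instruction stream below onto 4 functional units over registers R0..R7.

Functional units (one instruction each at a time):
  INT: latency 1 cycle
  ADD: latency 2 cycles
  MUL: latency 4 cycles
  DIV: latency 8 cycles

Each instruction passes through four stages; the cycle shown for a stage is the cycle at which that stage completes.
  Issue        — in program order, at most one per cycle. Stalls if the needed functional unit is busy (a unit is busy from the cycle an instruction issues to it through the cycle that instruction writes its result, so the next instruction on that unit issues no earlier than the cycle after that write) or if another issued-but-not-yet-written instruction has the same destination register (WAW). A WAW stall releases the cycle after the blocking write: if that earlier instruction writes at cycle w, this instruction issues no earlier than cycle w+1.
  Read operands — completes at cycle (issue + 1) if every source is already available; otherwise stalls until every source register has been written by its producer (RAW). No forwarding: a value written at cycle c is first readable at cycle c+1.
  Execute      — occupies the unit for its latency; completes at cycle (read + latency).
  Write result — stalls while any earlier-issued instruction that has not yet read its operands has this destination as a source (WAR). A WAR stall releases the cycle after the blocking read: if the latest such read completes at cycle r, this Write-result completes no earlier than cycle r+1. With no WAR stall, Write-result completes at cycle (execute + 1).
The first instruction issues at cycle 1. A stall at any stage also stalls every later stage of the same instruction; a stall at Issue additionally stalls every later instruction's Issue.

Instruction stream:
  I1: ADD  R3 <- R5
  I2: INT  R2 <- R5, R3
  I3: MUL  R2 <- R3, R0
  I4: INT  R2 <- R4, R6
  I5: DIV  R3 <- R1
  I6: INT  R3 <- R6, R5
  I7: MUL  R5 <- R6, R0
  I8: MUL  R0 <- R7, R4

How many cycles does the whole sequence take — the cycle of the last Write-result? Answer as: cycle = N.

1) issue 1, read 2, done 4, write 5
2) issue 2, read 6, done 7, write 8  <RAW R3: wait I1 write@5>
3) issue 9, read 10, done 14, write 15  <WAW R2: wait I2 write@8>
4) issue 16, read 17, done 18, write 19  <WAW R2: wait I3 write@15>
5) issue 17, read 18, done 26, write 27
6) issue 28, read 29, done 30, write 31  <WAW R3: wait I5 write@27>
7) issue 29, read 30, done 34, write 35
8) issue 36, read 37, done 41, write 42  <struct: MUL busy until I7 writes@35>

cycle = 42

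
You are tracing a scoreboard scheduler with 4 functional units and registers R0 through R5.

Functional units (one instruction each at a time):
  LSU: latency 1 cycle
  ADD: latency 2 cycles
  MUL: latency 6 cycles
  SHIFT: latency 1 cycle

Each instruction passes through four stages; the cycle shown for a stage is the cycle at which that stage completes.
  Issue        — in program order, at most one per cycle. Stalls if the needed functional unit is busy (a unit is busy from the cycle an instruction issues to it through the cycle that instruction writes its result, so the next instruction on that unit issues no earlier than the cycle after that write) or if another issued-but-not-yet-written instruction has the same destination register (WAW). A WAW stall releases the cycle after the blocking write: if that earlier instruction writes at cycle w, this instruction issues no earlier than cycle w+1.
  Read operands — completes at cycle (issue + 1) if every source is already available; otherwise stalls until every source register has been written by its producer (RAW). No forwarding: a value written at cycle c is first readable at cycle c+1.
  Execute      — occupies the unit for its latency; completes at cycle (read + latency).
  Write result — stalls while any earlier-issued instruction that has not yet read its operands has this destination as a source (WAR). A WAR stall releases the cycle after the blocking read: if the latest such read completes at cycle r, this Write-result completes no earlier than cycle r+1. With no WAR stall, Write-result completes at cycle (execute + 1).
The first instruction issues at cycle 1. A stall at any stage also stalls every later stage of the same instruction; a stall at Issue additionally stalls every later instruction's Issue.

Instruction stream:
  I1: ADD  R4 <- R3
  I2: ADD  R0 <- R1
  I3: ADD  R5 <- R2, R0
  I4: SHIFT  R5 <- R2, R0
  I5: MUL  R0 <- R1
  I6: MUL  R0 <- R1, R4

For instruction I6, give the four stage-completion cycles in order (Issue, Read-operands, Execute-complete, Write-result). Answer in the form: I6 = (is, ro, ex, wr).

1) issue 1, read 2, done 4, write 5
2) issue 6, read 7, done 9, write 10  <struct: ADD busy until I1 writes@5>
3) issue 11, read 12, done 14, write 15  <struct: ADD busy until I2 writes@10>
4) issue 16, read 17, done 18, write 19  <WAW R5: wait I3 write@15>
5) issue 17, read 18, done 24, write 25
6) issue 26, read 27, done 33, write 34  <struct: MUL busy until I5 writes@25>

I6 = (26, 27, 33, 34)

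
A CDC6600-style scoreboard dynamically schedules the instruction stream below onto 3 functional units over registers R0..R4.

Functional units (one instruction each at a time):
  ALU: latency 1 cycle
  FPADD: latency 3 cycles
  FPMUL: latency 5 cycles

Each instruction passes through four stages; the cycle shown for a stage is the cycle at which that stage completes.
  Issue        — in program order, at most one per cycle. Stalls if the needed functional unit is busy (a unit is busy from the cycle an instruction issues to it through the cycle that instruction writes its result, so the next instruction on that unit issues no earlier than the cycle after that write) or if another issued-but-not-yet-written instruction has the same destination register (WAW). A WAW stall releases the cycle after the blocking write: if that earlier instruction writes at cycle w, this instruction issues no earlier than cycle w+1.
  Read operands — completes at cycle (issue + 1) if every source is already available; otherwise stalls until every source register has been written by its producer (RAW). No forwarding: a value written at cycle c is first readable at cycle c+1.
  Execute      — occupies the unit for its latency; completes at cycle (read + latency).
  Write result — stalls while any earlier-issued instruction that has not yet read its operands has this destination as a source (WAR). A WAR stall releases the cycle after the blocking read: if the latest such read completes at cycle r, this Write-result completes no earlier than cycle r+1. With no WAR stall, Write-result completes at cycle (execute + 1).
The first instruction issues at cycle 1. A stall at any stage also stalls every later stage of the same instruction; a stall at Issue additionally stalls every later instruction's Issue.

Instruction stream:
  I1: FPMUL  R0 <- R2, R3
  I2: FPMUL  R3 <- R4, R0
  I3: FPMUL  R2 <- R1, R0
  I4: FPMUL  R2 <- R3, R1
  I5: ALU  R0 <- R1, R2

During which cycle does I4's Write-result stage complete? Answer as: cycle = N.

cycle = 32

  I1 | 1 | 2 | 7 | 8
  I2 | 9 | 10 | 15 | 16   struct: FPMUL busy until I1 writes@8
  I3 | 17 | 18 | 23 | 24   struct: FPMUL busy until I2 writes@16
  I4 | 25 | 26 | 31 | 32   struct: FPMUL busy until I3 writes@24
  I5 | 26 | 33 | 34 | 35   RAW R2: wait I4 write@32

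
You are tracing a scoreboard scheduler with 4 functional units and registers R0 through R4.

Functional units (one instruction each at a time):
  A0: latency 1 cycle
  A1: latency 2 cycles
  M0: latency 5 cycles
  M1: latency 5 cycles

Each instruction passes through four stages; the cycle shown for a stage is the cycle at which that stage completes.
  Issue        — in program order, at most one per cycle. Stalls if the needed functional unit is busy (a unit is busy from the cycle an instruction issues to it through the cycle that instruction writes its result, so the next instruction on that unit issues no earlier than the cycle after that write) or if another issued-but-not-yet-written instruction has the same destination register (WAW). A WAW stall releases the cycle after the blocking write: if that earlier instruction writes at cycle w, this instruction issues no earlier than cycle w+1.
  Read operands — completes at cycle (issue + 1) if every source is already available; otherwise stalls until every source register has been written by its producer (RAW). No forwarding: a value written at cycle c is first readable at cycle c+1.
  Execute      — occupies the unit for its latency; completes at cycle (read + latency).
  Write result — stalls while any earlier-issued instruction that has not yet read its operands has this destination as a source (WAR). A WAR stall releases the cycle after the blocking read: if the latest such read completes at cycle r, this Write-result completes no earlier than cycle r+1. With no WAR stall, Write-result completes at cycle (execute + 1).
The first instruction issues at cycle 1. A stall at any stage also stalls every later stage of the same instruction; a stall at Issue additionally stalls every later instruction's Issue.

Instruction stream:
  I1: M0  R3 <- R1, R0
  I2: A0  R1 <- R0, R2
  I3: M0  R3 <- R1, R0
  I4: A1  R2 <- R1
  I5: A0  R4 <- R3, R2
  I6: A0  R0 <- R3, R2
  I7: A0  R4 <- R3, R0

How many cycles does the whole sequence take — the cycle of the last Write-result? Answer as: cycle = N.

cycle = 27

c1: I1→M0
c2: I1 RO, I2→A0
c3: I2 RO
c4: I2 EX
c5: I2 WR R1
c7: I1 EX
c8: I1 WR R3
c9: I3→M0
c10: I3 RO, I4→A1
c11: I4 RO, I5→A0
c13: I4 EX
c14: I4 WR R2
c15: I3 EX
c16: I3 WR R3
c17: I5 RO
c18: I5 EX
c19: I5 WR R4
c20: I6→A0
c21: I6 RO
c22: I6 EX
c23: I6 WR R0
c24: I7→A0
c25: I7 RO
c26: I7 EX
c27: I7 WR R4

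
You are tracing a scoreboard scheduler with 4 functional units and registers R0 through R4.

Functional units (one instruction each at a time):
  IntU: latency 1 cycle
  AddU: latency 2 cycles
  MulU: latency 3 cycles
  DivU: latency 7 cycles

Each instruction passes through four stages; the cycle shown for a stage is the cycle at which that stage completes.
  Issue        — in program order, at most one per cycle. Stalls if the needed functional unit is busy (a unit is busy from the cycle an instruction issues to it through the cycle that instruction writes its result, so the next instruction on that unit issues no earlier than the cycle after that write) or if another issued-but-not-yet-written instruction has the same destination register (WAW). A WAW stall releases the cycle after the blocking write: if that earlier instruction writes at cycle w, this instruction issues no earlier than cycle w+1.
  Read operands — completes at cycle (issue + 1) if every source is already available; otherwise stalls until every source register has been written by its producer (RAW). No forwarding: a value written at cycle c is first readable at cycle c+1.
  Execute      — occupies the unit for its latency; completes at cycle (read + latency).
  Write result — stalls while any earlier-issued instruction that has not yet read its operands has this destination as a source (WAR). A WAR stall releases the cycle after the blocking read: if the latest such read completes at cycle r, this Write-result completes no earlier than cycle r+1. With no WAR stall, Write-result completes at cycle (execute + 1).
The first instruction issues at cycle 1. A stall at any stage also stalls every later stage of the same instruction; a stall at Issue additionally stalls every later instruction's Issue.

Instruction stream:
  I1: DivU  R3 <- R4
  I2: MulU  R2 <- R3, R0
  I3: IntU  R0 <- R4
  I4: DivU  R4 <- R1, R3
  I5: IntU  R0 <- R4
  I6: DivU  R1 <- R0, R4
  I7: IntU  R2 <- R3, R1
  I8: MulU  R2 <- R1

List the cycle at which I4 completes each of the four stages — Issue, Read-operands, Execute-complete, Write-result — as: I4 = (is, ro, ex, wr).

c1: I1 dispatched to DivU
c2: I1 operands ready · I2 dispatched to MulU
c3: I3 dispatched to IntU
c4: I3 operands ready
c5: I3 complete
c9: I1 complete
c10: R3←I1
c11: I2 operands ready · I4 dispatched to DivU
c12: R0←I3 · I4 operands ready
c13: I5 dispatched to IntU
c14: I2 complete
c15: R2←I2
c19: I4 complete
c20: R4←I4
c21: I5 operands ready · I6 dispatched to DivU
c22: I5 complete
c23: R0←I5
c24: I6 operands ready · I7 dispatched to IntU
c31: I6 complete
c32: R1←I6
c33: I7 operands ready
c34: I7 complete
c35: R2←I7
c36: I8 dispatched to MulU
c37: I8 operands ready
c40: I8 complete
c41: R2←I8

I4 = (11, 12, 19, 20)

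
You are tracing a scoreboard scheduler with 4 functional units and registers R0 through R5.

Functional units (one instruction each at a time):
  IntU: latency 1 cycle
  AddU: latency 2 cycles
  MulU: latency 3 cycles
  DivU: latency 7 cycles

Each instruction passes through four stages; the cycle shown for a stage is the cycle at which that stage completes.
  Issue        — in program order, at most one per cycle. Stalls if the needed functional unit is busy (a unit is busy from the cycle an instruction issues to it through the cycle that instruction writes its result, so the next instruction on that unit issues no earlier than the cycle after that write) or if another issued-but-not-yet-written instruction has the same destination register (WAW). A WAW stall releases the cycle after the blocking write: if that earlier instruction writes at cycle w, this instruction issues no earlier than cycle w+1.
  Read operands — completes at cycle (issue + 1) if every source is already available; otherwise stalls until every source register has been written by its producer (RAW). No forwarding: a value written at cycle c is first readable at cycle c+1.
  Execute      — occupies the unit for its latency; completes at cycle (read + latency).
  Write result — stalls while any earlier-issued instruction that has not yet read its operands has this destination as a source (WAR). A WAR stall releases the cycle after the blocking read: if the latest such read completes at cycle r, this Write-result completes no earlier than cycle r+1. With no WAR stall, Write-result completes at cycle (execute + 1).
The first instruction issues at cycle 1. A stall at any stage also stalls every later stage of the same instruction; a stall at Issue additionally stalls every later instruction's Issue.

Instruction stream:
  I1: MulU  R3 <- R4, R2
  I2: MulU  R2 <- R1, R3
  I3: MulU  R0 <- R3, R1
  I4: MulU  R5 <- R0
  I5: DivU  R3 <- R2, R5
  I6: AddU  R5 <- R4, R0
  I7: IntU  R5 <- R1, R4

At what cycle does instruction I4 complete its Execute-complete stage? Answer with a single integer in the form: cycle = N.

cycle = 23

  I1 | 1 | 2 | 5 | 6
  I2 | 7 | 8 | 11 | 12   struct: MulU busy until I1 writes@6
  I3 | 13 | 14 | 17 | 18   struct: MulU busy until I2 writes@12
  I4 | 19 | 20 | 23 | 24   struct: MulU busy until I3 writes@18
  I5 | 20 | 25 | 32 | 33   RAW R5: wait I4 write@24
  I6 | 25 | 26 | 28 | 29   WAW R5: wait I4 write@24
  I7 | 30 | 31 | 32 | 33   WAW R5: wait I6 write@29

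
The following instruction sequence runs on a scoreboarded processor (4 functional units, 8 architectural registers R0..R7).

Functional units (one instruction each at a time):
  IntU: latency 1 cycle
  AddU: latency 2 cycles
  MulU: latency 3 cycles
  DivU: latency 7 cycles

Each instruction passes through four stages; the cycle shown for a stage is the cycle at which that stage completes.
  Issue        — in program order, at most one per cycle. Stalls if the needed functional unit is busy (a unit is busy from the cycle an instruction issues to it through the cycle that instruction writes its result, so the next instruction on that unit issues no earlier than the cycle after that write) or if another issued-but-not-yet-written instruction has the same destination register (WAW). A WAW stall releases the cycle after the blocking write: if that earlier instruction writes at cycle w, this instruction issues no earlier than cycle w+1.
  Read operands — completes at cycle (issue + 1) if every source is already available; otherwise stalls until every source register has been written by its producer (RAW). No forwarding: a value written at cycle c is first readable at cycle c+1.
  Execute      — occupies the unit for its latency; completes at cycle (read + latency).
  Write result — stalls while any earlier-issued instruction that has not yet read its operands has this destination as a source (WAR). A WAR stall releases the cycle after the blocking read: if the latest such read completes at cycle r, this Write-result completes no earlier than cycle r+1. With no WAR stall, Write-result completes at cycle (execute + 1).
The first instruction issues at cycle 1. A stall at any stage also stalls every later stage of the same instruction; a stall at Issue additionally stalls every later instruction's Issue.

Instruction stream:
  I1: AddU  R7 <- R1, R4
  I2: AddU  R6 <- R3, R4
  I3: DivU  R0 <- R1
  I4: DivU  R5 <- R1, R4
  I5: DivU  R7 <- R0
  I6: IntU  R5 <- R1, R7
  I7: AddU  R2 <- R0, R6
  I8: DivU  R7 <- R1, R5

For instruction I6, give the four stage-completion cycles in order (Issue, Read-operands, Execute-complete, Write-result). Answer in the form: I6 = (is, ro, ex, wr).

[1] I1→AddU
[2] I1 RO
[4] I1 EX
[5] I1 WR R7
[6] I2→AddU
[7] I2 RO, I3→DivU
[8] I3 RO
[9] I2 EX
[10] I2 WR R6
[15] I3 EX
[16] I3 WR R0
[17] I4→DivU
[18] I4 RO
[25] I4 EX
[26] I4 WR R5
[27] I5→DivU
[28] I5 RO, I6→IntU
[29] I7→AddU
[30] I7 RO
[32] I7 EX
[33] I7 WR R2
[35] I5 EX
[36] I5 WR R7
[37] I6 RO, I8→DivU
[38] I6 EX
[39] I6 WR R5
[40] I8 RO
[47] I8 EX
[48] I8 WR R7

I6 = (28, 37, 38, 39)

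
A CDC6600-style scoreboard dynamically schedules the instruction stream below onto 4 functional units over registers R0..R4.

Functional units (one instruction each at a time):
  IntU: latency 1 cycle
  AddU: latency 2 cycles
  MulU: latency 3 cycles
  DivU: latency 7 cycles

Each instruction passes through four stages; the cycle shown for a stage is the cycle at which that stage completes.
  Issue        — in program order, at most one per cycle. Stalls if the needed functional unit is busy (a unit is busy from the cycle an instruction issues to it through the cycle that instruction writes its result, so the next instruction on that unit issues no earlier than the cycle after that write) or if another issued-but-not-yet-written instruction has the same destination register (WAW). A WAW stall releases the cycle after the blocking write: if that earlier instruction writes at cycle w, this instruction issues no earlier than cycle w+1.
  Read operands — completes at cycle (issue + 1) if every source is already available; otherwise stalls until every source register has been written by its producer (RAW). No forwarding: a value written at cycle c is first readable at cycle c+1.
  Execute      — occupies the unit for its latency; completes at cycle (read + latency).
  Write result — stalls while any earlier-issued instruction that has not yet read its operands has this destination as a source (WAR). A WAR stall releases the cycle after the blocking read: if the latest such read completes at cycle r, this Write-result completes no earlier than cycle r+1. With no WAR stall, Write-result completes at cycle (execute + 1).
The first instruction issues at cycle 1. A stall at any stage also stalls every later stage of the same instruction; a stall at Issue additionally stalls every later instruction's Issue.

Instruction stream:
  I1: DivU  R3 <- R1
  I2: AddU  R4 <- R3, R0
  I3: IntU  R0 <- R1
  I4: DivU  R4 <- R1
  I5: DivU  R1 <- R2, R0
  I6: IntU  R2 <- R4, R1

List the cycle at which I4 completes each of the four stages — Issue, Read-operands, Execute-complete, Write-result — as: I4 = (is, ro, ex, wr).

I4 = (15, 16, 23, 24)

[1] I1 dispatched to DivU
[2] I1 operands ready; I2 dispatched to AddU
[3] I3 dispatched to IntU
[4] I3 operands ready
[5] I3 complete
[9] I1 complete
[10] R3←I1
[11] I2 operands ready
[12] R0←I3
[13] I2 complete
[14] R4←I2
[15] I4 dispatched to DivU
[16] I4 operands ready
[23] I4 complete
[24] R4←I4
[25] I5 dispatched to DivU
[26] I5 operands ready; I6 dispatched to IntU
[33] I5 complete
[34] R1←I5
[35] I6 operands ready
[36] I6 complete
[37] R2←I6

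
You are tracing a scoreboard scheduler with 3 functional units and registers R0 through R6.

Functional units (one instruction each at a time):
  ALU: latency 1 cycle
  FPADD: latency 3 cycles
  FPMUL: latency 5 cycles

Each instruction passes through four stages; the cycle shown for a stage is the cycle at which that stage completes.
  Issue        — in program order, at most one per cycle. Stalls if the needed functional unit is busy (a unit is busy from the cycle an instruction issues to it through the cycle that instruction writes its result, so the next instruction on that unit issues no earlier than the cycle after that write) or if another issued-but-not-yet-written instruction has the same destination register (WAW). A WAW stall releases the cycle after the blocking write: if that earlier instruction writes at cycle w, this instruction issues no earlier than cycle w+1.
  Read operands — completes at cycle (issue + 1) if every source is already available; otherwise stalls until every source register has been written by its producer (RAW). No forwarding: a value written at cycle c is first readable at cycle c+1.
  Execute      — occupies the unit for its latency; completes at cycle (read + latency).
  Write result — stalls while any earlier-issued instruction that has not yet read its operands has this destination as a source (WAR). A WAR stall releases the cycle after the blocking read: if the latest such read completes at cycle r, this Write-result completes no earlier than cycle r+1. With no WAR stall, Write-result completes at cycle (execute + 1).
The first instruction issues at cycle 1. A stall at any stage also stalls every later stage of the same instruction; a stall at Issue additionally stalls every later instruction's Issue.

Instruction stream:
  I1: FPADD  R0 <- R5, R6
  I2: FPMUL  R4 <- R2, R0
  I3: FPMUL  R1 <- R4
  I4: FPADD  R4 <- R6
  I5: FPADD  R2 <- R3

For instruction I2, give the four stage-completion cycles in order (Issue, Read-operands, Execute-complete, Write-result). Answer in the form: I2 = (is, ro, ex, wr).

I2 = (2, 7, 12, 13)

cycle 1: issue I1 (FPADD)
cycle 2: I1 read-ops | issue I2 (FPMUL)
cycle 5: I1 finished on FPADD
cycle 6: I1→R0
cycle 7: I2 read-ops
cycle 12: I2 finished on FPMUL
cycle 13: I2→R4
cycle 14: issue I3 (FPMUL)
cycle 15: I3 read-ops | issue I4 (FPADD)
cycle 16: I4 read-ops
cycle 19: I4 finished on FPADD
cycle 20: I3 finished on FPMUL | I4→R4
cycle 21: I3→R1 | issue I5 (FPADD)
cycle 22: I5 read-ops
cycle 25: I5 finished on FPADD
cycle 26: I5→R2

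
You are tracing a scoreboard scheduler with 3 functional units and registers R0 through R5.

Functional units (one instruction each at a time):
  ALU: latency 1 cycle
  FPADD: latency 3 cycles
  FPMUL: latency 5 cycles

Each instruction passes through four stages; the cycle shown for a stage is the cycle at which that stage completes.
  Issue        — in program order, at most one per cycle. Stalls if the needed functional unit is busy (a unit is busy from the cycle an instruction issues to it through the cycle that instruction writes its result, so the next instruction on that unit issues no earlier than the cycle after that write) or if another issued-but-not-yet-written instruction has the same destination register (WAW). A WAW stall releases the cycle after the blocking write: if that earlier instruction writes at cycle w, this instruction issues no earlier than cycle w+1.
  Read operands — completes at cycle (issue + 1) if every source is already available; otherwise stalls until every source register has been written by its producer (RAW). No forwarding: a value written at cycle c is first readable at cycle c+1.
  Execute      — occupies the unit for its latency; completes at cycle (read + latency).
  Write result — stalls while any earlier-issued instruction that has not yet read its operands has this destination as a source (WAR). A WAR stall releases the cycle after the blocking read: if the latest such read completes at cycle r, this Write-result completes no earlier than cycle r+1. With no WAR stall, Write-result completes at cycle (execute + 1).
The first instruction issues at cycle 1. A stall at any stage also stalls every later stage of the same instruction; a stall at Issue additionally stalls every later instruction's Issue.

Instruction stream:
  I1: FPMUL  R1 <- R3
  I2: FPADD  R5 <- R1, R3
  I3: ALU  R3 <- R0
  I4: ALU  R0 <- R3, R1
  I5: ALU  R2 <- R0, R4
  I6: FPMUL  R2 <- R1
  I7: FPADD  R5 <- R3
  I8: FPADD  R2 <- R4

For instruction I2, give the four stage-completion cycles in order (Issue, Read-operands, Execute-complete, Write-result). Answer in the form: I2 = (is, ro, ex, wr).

I2 = (2, 9, 12, 13)

cycle 1: I1→FPMUL
cycle 2: I1 RO; I2→FPADD
cycle 3: I3→ALU
cycle 4: I3 RO
cycle 5: I3 EX
cycle 7: I1 EX
cycle 8: I1 WR R1
cycle 9: I2 RO
cycle 10: I3 WR R3
cycle 11: I4→ALU
cycle 12: I2 EX; I4 RO
cycle 13: I2 WR R5; I4 EX
cycle 14: I4 WR R0
cycle 15: I5→ALU
cycle 16: I5 RO
cycle 17: I5 EX
cycle 18: I5 WR R2
cycle 19: I6→FPMUL
cycle 20: I6 RO; I7→FPADD
cycle 21: I7 RO
cycle 24: I7 EX
cycle 25: I6 EX; I7 WR R5
cycle 26: I6 WR R2
cycle 27: I8→FPADD
cycle 28: I8 RO
cycle 31: I8 EX
cycle 32: I8 WR R2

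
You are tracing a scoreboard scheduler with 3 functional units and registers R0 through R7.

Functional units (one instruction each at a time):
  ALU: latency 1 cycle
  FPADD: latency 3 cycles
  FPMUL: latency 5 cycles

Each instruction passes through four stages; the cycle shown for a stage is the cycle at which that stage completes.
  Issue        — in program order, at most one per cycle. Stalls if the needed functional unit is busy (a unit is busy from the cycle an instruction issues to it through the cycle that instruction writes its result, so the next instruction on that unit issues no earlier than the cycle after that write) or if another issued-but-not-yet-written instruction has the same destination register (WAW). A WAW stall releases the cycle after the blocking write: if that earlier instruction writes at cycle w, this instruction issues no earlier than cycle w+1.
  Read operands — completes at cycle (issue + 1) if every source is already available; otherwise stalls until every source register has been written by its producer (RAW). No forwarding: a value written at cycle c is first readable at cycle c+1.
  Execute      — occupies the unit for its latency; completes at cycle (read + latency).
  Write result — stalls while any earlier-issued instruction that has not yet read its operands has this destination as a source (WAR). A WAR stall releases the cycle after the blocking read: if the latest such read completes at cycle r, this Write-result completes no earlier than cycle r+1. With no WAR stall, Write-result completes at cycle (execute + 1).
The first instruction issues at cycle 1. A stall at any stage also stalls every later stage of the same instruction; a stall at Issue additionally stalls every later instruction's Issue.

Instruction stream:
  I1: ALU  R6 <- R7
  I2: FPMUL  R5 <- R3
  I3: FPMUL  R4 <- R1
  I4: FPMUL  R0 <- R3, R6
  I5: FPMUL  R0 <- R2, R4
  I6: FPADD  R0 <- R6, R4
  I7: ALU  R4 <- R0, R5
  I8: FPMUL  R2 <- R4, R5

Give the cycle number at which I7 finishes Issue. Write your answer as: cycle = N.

cycle = 35

cycle 1: I1 dispatched to ALU
cycle 2: I1 operands ready | I2 dispatched to FPMUL
cycle 3: I1 complete | I2 operands ready
cycle 4: R6←I1
cycle 8: I2 complete
cycle 9: R5←I2
cycle 10: I3 dispatched to FPMUL
cycle 11: I3 operands ready
cycle 16: I3 complete
cycle 17: R4←I3
cycle 18: I4 dispatched to FPMUL
cycle 19: I4 operands ready
cycle 24: I4 complete
cycle 25: R0←I4
cycle 26: I5 dispatched to FPMUL
cycle 27: I5 operands ready
cycle 32: I5 complete
cycle 33: R0←I5
cycle 34: I6 dispatched to FPADD
cycle 35: I6 operands ready | I7 dispatched to ALU
cycle 36: I8 dispatched to FPMUL
cycle 38: I6 complete
cycle 39: R0←I6
cycle 40: I7 operands ready
cycle 41: I7 complete
cycle 42: R4←I7
cycle 43: I8 operands ready
cycle 48: I8 complete
cycle 49: R2←I8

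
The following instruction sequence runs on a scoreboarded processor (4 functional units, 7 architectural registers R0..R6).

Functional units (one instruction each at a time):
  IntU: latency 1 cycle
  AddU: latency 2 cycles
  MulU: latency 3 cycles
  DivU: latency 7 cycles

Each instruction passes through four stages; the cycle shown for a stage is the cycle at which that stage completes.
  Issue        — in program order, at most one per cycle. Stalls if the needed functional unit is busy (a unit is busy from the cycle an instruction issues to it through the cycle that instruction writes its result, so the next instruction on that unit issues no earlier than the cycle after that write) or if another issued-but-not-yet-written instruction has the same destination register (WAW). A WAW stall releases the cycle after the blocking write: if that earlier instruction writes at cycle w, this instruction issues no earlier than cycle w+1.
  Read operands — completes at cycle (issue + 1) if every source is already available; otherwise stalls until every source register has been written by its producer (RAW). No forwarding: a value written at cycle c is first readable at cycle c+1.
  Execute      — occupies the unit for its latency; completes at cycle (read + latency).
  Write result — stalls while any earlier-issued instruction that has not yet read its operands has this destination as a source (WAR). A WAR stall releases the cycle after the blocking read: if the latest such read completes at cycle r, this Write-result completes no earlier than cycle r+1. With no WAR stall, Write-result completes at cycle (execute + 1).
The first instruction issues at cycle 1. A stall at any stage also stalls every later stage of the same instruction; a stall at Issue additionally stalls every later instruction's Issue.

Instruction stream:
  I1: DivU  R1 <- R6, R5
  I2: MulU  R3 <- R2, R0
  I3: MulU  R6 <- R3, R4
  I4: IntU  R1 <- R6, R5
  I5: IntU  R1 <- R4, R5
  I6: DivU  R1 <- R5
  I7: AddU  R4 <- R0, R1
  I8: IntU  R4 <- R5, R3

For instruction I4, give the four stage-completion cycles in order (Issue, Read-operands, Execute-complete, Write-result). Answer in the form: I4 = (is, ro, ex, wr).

I4 = (11, 14, 15, 16)

I1: IS=1 RO=2 EX=9 WR=10
I2: IS=2 RO=3 EX=6 WR=7
I3: IS=8 RO=9 EX=12 WR=13  [struct: MulU busy until I2 writes@7]
I4: IS=11 RO=14 EX=15 WR=16  [WAW R1: wait I1 write@10; RAW R6: wait I3 write@13]
I5: IS=17 RO=18 EX=19 WR=20  [struct: IntU busy until I4 writes@16]
I6: IS=21 RO=22 EX=29 WR=30  [WAW R1: wait I5 write@20]
I7: IS=22 RO=31 EX=33 WR=34  [RAW R1: wait I6 write@30]
I8: IS=35 RO=36 EX=37 WR=38  [WAW R4: wait I7 write@34]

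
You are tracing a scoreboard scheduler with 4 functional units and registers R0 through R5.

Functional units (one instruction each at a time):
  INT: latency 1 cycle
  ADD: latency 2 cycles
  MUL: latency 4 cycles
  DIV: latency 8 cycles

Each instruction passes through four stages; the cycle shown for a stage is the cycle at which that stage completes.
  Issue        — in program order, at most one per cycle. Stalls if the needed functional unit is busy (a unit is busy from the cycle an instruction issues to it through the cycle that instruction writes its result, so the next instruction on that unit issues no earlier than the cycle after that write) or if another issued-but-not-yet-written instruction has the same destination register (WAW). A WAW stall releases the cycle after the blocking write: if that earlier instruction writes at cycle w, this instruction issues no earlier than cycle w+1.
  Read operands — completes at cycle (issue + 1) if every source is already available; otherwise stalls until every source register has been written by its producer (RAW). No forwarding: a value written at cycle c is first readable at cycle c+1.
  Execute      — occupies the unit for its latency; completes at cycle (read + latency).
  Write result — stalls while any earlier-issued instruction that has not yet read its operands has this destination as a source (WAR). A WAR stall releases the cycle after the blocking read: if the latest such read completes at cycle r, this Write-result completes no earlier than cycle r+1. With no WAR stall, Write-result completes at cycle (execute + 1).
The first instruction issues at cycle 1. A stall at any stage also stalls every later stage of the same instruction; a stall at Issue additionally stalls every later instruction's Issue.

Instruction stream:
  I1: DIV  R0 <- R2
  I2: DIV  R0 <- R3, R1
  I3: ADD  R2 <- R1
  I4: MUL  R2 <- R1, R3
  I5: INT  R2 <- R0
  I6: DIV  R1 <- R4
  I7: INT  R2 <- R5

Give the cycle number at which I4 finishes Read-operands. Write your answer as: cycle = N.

1) issue 1, read 2, done 10, write 11
2) issue 12, read 13, done 21, write 22  <struct: DIV busy until I1 writes@11>
3) issue 13, read 14, done 16, write 17
4) issue 18, read 19, done 23, write 24  <WAW R2: wait I3 write@17>
5) issue 25, read 26, done 27, write 28  <WAW R2: wait I4 write@24>
6) issue 26, read 27, done 35, write 36
7) issue 29, read 30, done 31, write 32  <struct: INT busy until I5 writes@28>

cycle = 19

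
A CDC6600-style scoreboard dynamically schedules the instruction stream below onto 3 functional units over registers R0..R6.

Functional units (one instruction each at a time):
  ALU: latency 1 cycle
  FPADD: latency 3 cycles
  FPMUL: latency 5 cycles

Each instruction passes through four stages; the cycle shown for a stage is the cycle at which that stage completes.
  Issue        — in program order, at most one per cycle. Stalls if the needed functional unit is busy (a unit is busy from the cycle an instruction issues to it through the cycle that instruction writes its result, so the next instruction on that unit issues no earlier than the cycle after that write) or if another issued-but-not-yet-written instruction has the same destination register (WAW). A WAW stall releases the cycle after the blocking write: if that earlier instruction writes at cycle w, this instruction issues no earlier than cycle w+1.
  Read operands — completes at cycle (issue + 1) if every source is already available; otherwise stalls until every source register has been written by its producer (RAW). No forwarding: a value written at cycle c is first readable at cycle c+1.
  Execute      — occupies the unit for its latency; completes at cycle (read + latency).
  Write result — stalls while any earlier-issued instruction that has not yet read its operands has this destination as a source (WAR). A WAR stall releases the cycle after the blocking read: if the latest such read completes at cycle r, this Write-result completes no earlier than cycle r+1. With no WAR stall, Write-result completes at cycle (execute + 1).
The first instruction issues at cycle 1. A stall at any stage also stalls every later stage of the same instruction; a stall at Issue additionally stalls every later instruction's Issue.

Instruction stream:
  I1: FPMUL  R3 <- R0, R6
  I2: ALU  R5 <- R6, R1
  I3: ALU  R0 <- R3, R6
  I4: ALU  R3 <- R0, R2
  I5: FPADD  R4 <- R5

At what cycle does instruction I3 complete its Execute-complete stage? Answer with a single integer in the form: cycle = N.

I1: IS=1 RO=2 EX=7 WR=8
I2: IS=2 RO=3 EX=4 WR=5
I3: IS=6 RO=9 EX=10 WR=11  [struct: ALU busy until I2 writes@5; RAW R3: wait I1 write@8]
I4: IS=12 RO=13 EX=14 WR=15  [struct: ALU busy until I3 writes@11]
I5: IS=13 RO=14 EX=17 WR=18

cycle = 10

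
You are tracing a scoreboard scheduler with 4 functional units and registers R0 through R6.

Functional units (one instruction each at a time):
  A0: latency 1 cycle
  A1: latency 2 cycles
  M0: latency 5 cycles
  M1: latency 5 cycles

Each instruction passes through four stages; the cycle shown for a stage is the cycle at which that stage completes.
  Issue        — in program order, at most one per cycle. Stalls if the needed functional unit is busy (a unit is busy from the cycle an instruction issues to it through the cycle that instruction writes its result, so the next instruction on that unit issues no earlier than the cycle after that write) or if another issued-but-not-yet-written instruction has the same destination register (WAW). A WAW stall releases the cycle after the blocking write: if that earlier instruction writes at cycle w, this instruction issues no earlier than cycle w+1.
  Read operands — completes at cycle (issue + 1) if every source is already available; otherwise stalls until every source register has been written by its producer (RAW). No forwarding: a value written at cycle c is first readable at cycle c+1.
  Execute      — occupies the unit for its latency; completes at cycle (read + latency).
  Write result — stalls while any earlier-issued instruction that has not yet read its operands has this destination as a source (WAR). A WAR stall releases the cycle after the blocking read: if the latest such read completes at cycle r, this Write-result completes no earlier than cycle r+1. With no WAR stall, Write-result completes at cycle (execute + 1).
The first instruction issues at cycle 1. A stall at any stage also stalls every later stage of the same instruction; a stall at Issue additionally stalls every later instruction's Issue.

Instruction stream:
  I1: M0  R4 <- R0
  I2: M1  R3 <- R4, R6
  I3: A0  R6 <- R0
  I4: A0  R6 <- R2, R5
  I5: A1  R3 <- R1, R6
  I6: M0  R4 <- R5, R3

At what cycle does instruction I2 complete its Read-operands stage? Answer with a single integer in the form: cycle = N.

t=1  I1 issues→M0
t=2  I1 reads · I2 issues→M1
t=3  I3 issues→A0
t=4  I3 reads
t=5  I3 exec-done
t=7  I1 exec-done
t=8  I1 writes R4
t=9  I2 reads
t=10  I3 writes R6
t=11  I4 issues→A0
t=12  I4 reads
t=13  I4 exec-done
t=14  I2 exec-done · I4 writes R6
t=15  I2 writes R3
t=16  I5 issues→A1
t=17  I5 reads · I6 issues→M0
t=19  I5 exec-done
t=20  I5 writes R3
t=21  I6 reads
t=26  I6 exec-done
t=27  I6 writes R4

cycle = 9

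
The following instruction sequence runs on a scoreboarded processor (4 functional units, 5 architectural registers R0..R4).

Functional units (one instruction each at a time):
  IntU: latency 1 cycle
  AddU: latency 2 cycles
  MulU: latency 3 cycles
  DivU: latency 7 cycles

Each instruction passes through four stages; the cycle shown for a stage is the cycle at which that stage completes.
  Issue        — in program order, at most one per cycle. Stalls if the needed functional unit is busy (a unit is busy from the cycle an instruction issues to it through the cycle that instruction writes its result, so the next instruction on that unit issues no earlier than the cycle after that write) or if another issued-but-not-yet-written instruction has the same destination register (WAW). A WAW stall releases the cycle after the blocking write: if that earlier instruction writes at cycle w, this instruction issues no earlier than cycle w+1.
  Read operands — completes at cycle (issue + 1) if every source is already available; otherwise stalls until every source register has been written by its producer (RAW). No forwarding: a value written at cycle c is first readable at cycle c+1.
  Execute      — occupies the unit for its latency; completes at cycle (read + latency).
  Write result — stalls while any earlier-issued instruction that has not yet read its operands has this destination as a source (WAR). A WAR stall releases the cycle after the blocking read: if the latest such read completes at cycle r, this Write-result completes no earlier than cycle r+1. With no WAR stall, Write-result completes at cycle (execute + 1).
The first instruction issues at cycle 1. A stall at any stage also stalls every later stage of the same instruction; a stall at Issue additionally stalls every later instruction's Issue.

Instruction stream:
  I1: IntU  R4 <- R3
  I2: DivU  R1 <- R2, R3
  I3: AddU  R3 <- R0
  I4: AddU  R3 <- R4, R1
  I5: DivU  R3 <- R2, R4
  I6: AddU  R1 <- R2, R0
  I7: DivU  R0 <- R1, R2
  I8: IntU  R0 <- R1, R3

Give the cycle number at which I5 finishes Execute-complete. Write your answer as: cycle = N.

cycle = 24

  I1 | 1 | 2 | 3 | 4
  I2 | 2 | 3 | 10 | 11
  I3 | 3 | 4 | 6 | 7
  I4 | 8 | 12 | 14 | 15   struct: AddU busy until I3 writes@7 · RAW R1: wait I2 write@11
  I5 | 16 | 17 | 24 | 25   WAW R3: wait I4 write@15
  I6 | 17 | 18 | 20 | 21
  I7 | 26 | 27 | 34 | 35   struct: DivU busy until I5 writes@25
  I8 | 36 | 37 | 38 | 39   WAW R0: wait I7 write@35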